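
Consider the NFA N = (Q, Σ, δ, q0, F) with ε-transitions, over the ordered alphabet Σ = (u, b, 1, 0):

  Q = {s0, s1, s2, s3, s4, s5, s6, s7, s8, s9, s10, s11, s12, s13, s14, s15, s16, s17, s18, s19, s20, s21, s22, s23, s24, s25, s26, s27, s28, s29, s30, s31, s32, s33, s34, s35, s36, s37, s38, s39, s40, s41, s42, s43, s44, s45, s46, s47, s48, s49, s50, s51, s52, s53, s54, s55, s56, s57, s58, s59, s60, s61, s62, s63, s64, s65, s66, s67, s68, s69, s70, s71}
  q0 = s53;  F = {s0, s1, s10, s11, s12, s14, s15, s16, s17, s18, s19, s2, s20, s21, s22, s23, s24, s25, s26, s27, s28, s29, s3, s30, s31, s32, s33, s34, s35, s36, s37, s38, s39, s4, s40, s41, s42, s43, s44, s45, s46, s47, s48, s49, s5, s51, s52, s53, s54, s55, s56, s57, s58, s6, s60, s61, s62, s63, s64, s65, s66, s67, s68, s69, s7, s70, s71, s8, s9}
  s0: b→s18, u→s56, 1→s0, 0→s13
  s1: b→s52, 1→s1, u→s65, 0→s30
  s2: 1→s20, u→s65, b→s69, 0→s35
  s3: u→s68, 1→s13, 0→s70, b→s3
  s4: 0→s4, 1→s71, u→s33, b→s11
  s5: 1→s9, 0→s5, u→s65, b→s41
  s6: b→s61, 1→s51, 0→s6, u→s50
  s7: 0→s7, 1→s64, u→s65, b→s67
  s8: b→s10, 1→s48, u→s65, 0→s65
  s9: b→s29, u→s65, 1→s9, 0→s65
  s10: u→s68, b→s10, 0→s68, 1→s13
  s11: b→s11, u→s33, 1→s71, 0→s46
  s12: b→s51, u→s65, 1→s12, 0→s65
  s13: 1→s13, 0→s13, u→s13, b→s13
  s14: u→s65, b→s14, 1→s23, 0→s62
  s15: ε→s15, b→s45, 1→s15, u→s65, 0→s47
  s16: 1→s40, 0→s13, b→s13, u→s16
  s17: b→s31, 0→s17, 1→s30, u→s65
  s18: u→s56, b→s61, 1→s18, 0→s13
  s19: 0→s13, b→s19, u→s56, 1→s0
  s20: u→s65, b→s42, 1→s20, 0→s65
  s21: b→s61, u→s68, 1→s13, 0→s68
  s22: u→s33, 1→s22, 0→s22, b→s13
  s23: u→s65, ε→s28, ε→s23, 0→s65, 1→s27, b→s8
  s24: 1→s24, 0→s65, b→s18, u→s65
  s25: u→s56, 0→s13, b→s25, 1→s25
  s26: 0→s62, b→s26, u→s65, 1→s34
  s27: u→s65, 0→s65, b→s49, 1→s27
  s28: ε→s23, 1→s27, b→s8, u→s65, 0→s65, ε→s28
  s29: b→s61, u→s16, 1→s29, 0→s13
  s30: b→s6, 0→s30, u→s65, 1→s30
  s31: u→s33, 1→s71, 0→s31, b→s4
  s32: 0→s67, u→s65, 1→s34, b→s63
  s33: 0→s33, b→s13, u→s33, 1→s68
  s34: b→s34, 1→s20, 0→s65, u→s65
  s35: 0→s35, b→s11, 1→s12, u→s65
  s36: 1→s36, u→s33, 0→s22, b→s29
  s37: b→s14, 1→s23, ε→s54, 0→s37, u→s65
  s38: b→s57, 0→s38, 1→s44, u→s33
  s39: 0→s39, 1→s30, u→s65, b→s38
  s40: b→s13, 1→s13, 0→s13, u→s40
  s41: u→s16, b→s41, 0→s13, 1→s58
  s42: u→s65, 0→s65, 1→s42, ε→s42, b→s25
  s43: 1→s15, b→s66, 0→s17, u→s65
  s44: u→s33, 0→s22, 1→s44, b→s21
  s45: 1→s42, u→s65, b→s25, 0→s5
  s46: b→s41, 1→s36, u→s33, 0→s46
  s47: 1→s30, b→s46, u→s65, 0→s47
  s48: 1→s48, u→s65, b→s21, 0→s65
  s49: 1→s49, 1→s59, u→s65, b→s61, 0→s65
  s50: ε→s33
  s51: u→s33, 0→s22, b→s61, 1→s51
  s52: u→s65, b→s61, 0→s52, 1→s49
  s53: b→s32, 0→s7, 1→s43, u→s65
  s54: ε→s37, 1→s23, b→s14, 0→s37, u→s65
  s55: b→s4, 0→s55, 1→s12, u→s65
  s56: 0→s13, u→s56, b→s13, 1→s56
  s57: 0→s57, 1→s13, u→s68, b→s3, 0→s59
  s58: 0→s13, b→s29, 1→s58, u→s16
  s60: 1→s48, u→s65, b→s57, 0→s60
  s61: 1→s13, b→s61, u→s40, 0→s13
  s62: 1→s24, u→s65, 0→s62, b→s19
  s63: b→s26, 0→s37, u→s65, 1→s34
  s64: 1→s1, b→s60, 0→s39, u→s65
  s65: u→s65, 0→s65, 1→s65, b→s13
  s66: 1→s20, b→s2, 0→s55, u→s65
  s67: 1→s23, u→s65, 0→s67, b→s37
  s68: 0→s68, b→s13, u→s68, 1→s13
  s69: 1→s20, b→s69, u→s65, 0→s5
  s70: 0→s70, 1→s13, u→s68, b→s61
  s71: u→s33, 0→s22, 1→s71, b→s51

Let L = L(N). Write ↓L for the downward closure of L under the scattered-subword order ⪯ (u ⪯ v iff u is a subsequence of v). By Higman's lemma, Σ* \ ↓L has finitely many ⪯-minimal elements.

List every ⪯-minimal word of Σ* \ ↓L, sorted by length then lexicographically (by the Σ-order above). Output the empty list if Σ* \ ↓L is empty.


|Q|=72, |F|=69, |δ|=291 (9 ε).
min D↑ (68 st, q0=0, F={5}): 0:u→1,b→2,1→3,0→4 1:u→1,b→5,1→1,0→1 2:u→1,b→6,1→7,0→8 3:u→1,b→9,1→10,0→11 4:u→1,b→8,1→12,0→4 5:u→5,b→5,1→5,0→5 6:u→1,b→13,1→7,0→14 7:u→1,b→7,1→15,0→1 8:u→1,b→14,1→16,0→8 9:u→1,b→17,1→15,0→18 10:u→1,b→19,1→10,0→20 11:u→1,b→21,1→22,0→11 12:u→1,b→23,1→24,0→25 13:u→1,b→13,1→7,0→26 14:u→1,b→27,1→16,0→14 15:u→1,b→28,1→15,0→1 16:u→1,b→29,1→30,0→1 17:u→1,b→31,1→15,0→32 18:u→1,b→33,1→34,0→18 19:u→1,b→35,1→28,0→36 20:u→1,b→37,1→22,0→20 21:u→38,b→33,1→39,0→21 22:u→1,b→40,1→22,0→22 23:u→1,b→41,1→42,0→23 24:u→1,b→43,1→24,0→22 25:u→1,b→44,1→22,0→25 26:u→1,b→45,1→46,0→26 27:u→1,b→27,1→16,0→26 28:u→1,b→35,1→28,0→1 29:u→1,b→47,1→42,0→1 30:u→1,b→48,1→30,0→1 31:u→1,b→31,1→15,0→36 32:u→1,b→49,1→34,0→32 33:u→38,b→49,1→39,0→33 34:u→1,b→50,1→34,0→1 35:u→51,b→35,1→35,0→5 36:u→1,b→52,1→53,0→36 37:u→38,b→52,1→54,0→37 38:u→38,b→5,1→55,0→38 39:u→38,b→50,1→39,0→56 40:u→38,b→57,1→50,0→40 41:u→55,b→58,1→5,0→41 42:u→1,b→59,1→42,0→1 43:u→1,b→57,1→48,0→43 44:u→38,b→41,1→60,0→44 45:u→51,b→45,1→61,0→5 46:u→1,b→62,1→46,0→1 47:u→55,b→47,1→5,0→55 48:u→1,b→57,1→48,0→1 49:u→38,b→49,1→39,0→37 50:u→38,b→57,1→50,0→56 51:u→51,b→5,1→51,0→5 52:u→63,b→52,1→64,0→5 53:u→1,b→65,1→53,0→1 54:u→38,b→65,1→54,0→56 55:u→55,b→5,1→5,0→55 56:u→38,b→5,1→56,0→56 57:u→66,b→57,1→5,0→5 58:u→55,b→58,1→5,0→67 59:u→55,b→57,1→5,0→55 60:u→38,b→59,1→60,0→56 61:u→51,b→62,1→61,0→5 62:u→51,b→57,1→62,0→5 63:u→63,b→5,1→66,0→5 64:u→63,b→65,1→64,0→5 65:u→63,b→57,1→65,0→5 66:u→66,b→5,1→5,0→5 67:u→55,b→57,1→5,0→67 (ε-aug+det+¬).
'ub': |S_i|=[72, 8, 1] end={s13} — reject; 2/2 single-dels accept.
'b10b': N↓-sim [72, 62, 33, 5, 1] end={s13} — reject; 4/4 single-dels accept.
'11bb0': run [72, 61, 39, 27, 9, 1] end={s13} ∉↓L; 5/5 deletions ∈↓L.
'01bb1': N↓-sim [72, 58, 41, 27, 10, 1] end={s13} — reject; 5/5 del acc.
'bbb0b0': run [72, 62, 50, 42, 22, 11, 1] end={s13} — reject; 6/6 single-dels accept.
'10bu11': N↓-sim [72, 61, 40, 26, 6, 3, 1] end={s13} ∉↓L; 6/6 deletions ∈↓L.
6 minimals (antichain).

min(Σ*\↓L) = [ub, b10b, 11bb0, 01bb1, bbb0b0, 10bu11].


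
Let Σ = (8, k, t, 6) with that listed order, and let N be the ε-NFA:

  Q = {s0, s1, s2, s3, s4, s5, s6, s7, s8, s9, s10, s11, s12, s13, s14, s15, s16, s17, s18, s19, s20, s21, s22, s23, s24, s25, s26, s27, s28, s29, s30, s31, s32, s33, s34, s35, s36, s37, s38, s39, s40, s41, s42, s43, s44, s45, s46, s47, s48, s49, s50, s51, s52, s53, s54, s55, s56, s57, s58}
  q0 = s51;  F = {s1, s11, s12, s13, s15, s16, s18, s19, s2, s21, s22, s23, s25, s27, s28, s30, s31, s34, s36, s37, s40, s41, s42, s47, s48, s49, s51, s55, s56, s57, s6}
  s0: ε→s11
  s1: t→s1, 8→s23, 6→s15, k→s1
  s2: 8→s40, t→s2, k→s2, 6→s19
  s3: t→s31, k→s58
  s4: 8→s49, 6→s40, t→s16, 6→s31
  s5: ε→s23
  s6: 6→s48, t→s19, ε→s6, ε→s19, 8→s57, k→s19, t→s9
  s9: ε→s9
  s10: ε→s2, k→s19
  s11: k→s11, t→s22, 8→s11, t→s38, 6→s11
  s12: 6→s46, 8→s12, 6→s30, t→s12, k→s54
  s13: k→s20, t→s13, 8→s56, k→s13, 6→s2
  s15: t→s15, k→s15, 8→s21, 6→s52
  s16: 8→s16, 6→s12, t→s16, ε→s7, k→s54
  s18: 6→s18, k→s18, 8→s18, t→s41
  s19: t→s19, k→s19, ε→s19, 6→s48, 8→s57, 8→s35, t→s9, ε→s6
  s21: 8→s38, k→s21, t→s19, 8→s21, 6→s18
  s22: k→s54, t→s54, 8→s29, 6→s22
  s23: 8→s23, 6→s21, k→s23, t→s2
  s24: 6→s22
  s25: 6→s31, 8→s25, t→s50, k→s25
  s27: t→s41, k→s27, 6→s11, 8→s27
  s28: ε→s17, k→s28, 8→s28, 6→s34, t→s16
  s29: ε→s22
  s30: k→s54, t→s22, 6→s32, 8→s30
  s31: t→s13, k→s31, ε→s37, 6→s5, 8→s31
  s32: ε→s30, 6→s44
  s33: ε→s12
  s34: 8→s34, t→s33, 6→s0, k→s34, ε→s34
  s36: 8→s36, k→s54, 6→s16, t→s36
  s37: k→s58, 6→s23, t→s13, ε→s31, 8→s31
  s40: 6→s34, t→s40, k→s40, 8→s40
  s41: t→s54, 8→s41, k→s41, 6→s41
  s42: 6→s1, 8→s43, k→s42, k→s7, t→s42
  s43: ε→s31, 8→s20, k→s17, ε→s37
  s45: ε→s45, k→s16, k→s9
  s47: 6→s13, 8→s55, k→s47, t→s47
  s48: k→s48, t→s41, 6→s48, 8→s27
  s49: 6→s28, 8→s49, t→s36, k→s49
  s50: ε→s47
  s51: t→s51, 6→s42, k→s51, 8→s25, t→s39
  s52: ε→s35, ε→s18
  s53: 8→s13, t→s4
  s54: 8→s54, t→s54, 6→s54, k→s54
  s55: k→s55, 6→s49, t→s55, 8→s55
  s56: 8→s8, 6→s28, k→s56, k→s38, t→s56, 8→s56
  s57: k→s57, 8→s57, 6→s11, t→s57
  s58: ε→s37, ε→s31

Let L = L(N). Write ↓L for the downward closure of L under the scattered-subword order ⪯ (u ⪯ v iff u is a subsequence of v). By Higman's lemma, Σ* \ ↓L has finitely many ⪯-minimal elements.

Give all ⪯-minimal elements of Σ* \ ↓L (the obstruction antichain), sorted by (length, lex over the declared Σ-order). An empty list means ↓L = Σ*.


Antichain: [8t86tk, 6666tt].

|Q|=59, |F|=31, |δ|=178 (24 ε).
min D↑ (30 st, q0=0, F={20}): 0:8→1,k→0,t→0,6→2 1:8→1,k→1,t→3,6→4 2:8→4,k→2,t→2,6→5 3:8→6,k→3,t→3,6→7 4:8→4,k→4,t→7,6→8 5:8→8,k→5,t→5,6→9 6:8→6,k→6,t→6,6→10 7:8→11,k→7,t→7,6→12 8:8→8,k→8,t→12,6→13 9:8→13,k→9,t→9,6→14 10:8→10,k→10,t→15,6→16 11:8→11,k→11,t→11,6→16 12:8→17,k→12,t→12,6→18 13:8→13,k→13,t→18,6→14 14:8→14,k→14,t→19,6→14 15:8→15,k→20,t→15,6→21 16:8→16,k→16,t→21,6→22 17:8→17,k→17,t→17,6→22 18:8→23,k→18,t→18,6→24 19:8→19,k→19,t→20,6→19 20:8→20,k→20,t→20,6→20 21:8→21,k→20,t→21,6→25 22:8→22,k→22,t→25,6→26 23:8→23,k→23,t→23,6→26 24:8→27,k→24,t→19,6→24 25:8→25,k→20,t→25,6→28 26:8→26,k→26,t→29,6→26 27:8→27,k→27,t→19,6→26 28:8→28,k→20,t→29,6→28 29:8→29,k→20,t→20,6→29 [Hopcroft].
'8t86tk': N↓-sim [51, 45, 36, 27, 20, 13, 1] end={s54} — reject; 6/6 del acc.
'6666tt': N↓-sim [51, 45, 34, 25, 16, 5, 1] end={s54} rej; 6/6 single-dels accept.
2 words, ⪯-incomp.


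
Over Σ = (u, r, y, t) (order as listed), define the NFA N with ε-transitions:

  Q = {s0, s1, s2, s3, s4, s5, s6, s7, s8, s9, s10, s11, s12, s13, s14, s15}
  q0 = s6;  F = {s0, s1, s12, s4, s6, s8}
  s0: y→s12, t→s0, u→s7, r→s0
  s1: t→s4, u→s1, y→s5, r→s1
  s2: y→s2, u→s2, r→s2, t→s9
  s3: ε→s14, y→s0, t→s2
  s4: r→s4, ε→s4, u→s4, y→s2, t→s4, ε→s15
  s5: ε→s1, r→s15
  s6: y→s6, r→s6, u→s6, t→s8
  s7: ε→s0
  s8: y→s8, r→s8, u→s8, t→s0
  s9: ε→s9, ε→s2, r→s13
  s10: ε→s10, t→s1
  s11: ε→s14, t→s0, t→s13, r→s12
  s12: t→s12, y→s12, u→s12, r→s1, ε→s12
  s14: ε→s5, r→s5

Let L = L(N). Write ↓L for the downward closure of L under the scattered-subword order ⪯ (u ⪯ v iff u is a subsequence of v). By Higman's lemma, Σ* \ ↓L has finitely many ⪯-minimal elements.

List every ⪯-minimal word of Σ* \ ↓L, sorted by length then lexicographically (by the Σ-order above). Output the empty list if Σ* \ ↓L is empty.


|Q|=16, |F|=6, |δ|=48 (11 ε).
min D↑ (7 st, q0=0, F={6}): 0:u→0,r→0,y→0,t→1 1:u→1,r→1,y→1,t→2 2:u→2,r→2,y→3,t→2 3:u→3,r→4,y→3,t→3 4:u→4,r→4,y→4,t→5 5:u→5,r→5,y→6,t→5 6:u→6,r→6,y→6,t→6.
'ttyrty': N↓-sim [12, 11, 10, 8, 7, 5, 3] end={s13,s2,s9} ∉↓L; 6/6 deletions ∈↓L.
1 words, ⪯-incomp.

Antichain: [ttyrty].


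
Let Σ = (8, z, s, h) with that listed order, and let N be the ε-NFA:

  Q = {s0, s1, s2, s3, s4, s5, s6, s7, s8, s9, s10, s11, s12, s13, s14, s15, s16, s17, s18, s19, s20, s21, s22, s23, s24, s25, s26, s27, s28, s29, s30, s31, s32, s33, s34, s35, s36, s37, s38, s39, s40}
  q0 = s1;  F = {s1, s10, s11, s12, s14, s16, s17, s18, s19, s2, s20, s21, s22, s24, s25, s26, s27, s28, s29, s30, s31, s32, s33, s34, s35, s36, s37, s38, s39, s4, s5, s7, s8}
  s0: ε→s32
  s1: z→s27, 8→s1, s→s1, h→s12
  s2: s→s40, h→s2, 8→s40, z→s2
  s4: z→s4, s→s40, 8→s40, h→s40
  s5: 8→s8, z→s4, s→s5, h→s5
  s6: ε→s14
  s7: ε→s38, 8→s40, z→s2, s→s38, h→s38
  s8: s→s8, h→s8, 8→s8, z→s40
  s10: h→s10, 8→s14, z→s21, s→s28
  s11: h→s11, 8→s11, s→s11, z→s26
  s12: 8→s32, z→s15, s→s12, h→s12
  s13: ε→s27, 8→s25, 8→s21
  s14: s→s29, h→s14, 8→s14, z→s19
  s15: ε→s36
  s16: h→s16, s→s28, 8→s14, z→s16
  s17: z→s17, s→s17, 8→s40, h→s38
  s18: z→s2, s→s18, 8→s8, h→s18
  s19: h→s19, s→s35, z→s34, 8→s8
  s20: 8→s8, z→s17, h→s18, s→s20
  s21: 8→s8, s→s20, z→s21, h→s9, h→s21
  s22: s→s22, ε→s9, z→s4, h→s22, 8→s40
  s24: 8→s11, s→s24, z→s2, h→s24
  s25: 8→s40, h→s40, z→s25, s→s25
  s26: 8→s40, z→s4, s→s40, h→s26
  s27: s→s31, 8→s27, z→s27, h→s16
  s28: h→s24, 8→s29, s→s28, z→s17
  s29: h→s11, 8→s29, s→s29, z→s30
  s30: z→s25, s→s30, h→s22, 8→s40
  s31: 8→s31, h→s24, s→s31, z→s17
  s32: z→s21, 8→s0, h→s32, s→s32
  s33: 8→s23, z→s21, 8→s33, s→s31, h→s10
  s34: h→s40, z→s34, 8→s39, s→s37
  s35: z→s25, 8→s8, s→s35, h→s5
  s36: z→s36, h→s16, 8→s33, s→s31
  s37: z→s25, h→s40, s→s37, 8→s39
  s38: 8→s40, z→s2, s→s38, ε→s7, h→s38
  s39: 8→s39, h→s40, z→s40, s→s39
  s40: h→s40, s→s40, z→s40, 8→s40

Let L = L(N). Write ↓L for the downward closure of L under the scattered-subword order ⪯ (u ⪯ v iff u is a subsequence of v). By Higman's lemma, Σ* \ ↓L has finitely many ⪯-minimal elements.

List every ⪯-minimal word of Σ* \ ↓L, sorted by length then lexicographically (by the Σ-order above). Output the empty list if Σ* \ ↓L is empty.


|Q|=41, |F|=33, |δ|=147 (7 ε).
min D↑ (33 st, q0=0, F={13}): 0:8→0,z→1,s→0,h→2 1:8→1,z→1,s→3,h→4 2:8→5,z→6,s→2,h→2 3:8→3,z→7,s→3,h→8 4:8→9,z→4,s→10,h→4 5:8→5,z→11,s→5,h→5 6:8→12,z→6,s→3,h→4 7:8→13,z→7,s→7,h→14 8:8→15,z→16,s→8,h→8 9:8→9,z→17,s→18,h→9 10:8→18,z→7,s→10,h→8 11:8→19,z→11,s→20,h→11 12:8→12,z→11,s→3,h→21 13:8→13,z→13,s→13,h→13 14:8→13,z→16,s→14,h→14 15:8→15,z→22,s→15,h→15 16:8→13,z→16,s→13,h→16 17:8→19,z→23,s→24,h→17 18:8→18,z→25,s→18,h→15 19:8→19,z→13,s→19,h→19 20:8→19,z→7,s→20,h→26 21:8→9,z→11,s→10,h→21 22:8→13,z→27,s→13,h→22 23:8→28,z→23,s→29,h→13 24:8→19,z→30,s→24,h→31 25:8→13,z→30,s→25,h→32 26:8→19,z→16,s→26,h→26 27:8→13,z→27,s→13,h→13 28:8→28,z→13,s→28,h→13 29:8→28,z→30,s→29,h→13 30:8→13,z→30,s→30,h→13 31:8→19,z→27,s→31,h→31 32:8→13,z→27,s→32,h→32 [Hopcroft].
'zsz8': N↓-sim [38, 34, 23, 11, 1] end={s40} ∉↓L; 4/4 single-dels accept.
'zshzs': N↓-sim [38, 34, 23, 13, 4, 1] end={s40} ∉↓L; 5/5 del acc.
'h8z8z': |S_i|=[38, 36, 32, 21, 3, 1] end={s40} — reject; 5/5 single-dels accept.
'zh8zzh': |S_i|=[38, 34, 28, 17, 14, 6, 1] end={s40} rej; 6/6 del acc.
4 words, ⪯-incomp.

A = [zsz8, zshzs, h8z8z, zh8zzh].


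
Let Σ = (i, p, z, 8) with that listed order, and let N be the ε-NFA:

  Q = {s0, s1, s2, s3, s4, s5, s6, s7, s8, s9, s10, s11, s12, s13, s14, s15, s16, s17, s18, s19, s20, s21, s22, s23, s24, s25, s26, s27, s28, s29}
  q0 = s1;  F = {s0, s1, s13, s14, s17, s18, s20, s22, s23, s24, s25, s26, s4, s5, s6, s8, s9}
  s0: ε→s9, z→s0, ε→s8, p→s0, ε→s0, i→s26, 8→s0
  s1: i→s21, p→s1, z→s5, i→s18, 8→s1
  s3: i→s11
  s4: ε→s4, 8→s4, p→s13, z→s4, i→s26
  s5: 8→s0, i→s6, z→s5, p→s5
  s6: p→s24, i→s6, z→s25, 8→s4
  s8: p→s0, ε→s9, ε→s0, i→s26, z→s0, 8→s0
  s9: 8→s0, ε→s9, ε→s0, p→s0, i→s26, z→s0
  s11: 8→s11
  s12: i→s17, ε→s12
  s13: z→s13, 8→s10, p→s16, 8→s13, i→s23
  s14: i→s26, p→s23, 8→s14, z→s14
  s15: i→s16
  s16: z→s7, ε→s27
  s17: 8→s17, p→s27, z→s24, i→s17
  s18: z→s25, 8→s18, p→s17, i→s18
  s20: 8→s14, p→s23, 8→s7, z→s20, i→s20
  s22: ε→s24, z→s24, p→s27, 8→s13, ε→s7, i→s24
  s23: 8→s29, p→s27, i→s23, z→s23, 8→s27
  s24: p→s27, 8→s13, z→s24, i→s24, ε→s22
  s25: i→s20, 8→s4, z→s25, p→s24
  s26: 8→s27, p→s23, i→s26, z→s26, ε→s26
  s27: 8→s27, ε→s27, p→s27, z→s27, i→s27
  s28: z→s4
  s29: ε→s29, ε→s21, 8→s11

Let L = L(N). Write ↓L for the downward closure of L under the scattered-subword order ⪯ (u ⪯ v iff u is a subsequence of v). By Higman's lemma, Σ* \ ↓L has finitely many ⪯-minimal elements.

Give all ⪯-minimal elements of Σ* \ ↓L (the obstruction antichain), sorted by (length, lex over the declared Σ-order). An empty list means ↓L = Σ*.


min(Σ*\↓L) = [ipp, z8i8, izip8].

|Q|=30, |F|=17, |δ|=100 (17 ε).
min D↑ (15 st, q0=0, F={7}): 0:i→1,p→0,z→2,8→0 1:i→1,p→3,z→4,8→1 2:i→5,p→2,z→2,8→6 3:i→3,p→7,z→8,8→3 4:i→9,p→8,z→4,8→10 5:i→5,p→8,z→4,8→10 6:i→11,p→6,z→6,8→6 7:i→7,p→7,z→7,8→7 8:i→8,p→7,z→8,8→12 9:i→9,p→13,z→9,8→14 10:i→11,p→12,z→10,8→10 11:i→11,p→13,z→11,8→7 12:i→13,p→7,z→12,8→12 13:i→13,p→7,z→13,8→7 14:i→11,p→13,z→14,8→14 (ε-aug+det+¬).
'ipp': N↓-sim [24, 19, 12, 3] end={s16,s27,s7} — reject; 3/3 deletions ∈↓L.
'z8i8': |S_i|=[24, 21, 15, 6, 4] end={s11,s21,s27,s29} rej; 4/4 del acc.
'izip8': run [24, 19, 16, 14, 7, 4] end={s11,s21,s27,s29} ∉↓L; 5/5 deletions ∈↓L.
3 minimals (antichain).


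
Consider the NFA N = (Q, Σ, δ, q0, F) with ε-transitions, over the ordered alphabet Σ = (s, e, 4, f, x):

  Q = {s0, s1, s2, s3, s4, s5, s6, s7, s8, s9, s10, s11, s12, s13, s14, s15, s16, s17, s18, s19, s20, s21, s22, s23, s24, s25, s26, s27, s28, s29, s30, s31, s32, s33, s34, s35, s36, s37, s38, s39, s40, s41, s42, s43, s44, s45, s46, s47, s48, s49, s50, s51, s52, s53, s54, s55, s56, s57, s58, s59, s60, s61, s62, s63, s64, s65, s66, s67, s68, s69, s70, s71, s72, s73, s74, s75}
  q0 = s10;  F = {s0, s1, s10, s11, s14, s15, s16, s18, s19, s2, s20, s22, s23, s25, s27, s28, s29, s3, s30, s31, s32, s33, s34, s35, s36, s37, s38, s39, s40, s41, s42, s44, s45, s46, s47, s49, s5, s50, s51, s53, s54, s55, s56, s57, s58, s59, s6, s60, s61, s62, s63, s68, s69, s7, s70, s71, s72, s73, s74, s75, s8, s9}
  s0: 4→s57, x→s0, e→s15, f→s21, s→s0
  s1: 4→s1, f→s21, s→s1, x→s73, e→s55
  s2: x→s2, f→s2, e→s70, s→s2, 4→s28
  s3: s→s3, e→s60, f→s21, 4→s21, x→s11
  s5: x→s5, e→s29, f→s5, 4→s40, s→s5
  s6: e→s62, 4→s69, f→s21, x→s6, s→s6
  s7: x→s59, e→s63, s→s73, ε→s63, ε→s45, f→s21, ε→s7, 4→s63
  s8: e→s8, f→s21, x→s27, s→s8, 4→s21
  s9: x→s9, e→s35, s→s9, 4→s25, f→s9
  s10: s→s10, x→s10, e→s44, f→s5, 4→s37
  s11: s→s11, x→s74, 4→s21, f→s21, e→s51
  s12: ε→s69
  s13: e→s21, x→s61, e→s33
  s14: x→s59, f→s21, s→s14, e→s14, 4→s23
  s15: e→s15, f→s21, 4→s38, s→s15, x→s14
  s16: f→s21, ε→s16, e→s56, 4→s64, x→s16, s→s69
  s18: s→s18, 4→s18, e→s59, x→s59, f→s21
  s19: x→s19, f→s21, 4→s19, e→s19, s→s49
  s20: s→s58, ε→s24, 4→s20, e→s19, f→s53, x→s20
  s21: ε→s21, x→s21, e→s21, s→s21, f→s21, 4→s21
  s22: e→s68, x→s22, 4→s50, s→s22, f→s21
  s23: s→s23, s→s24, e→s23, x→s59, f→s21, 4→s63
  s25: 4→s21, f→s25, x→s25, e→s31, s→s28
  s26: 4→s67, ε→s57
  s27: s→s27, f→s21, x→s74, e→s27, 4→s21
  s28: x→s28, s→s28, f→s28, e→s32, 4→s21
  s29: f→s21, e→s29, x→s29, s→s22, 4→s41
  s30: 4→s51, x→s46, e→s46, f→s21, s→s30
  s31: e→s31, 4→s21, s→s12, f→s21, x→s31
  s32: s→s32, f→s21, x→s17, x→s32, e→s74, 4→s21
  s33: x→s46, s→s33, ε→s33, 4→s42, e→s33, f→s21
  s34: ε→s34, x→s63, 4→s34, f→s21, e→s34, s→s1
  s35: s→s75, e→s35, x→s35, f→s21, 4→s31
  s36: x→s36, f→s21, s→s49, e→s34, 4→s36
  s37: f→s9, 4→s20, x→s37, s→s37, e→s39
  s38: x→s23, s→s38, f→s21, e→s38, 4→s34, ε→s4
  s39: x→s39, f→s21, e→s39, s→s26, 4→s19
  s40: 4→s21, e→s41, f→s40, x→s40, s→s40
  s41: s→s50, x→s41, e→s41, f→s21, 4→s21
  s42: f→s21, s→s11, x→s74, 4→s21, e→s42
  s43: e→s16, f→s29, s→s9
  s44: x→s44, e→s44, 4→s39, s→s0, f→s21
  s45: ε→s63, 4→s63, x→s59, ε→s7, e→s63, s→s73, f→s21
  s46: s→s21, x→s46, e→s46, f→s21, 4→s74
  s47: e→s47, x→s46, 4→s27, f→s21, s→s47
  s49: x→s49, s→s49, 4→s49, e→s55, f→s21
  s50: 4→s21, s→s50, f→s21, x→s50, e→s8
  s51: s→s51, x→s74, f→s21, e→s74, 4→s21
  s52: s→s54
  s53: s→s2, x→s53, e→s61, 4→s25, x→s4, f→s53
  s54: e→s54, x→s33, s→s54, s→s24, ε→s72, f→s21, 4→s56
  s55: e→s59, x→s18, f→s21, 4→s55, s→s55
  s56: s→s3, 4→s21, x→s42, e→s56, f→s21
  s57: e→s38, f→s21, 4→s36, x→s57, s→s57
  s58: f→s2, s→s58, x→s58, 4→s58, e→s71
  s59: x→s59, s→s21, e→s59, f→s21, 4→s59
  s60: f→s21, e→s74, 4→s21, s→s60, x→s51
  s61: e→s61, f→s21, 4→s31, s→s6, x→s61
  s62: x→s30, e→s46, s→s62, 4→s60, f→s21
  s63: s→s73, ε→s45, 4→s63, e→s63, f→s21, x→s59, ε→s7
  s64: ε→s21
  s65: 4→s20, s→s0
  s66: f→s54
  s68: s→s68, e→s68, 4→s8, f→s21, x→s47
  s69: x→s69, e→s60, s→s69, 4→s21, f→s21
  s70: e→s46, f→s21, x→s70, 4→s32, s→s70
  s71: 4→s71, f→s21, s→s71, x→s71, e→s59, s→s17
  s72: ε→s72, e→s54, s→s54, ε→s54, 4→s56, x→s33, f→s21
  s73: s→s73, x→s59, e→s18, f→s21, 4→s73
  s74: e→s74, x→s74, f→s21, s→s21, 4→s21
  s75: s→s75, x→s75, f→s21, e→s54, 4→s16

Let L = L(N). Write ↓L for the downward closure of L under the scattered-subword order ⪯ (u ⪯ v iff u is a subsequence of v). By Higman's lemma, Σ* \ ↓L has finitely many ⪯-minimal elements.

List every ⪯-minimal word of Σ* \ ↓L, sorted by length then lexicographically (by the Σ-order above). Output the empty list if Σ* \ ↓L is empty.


Antichain: [ef, f44, esexxs, 44sees].

|Q|=76, |F|=62, |δ|=350 (19 ε).
min D↑ (60 st, q0=0, F={6}): 0:s→0,e→1,4→2,f→3,x→0 1:s→4,e→1,4→5,f→6,x→1 2:s→2,e→5,4→7,f→8,x→2 3:s→3,e→9,4→10,f→3,x→3 4:s→4,e→11,4→12,f→6,x→4 5:s→12,e→5,4→13,f→6,x→5 6:s→6,e→6,4→6,f→6,x→6 7:s→14,e→13,4→7,f→15,x→7 8:s→8,e→16,4→17,f→8,x→8 9:s→18,e→9,4→19,f→6,x→9 10:s→10,e→19,4→6,f→10,x→10 11:s→11,e→11,4→20,f→6,x→21 12:s→12,e→20,4→22,f→6,x→12 13:s→23,e→13,4→13,f→6,x→13 14:s→14,e→24,4→14,f→25,x→14 15:s→25,e→26,4→17,f→15,x→15 16:s→27,e→16,4→28,f→6,x→16 17:s→29,e→28,4→6,f→17,x→17 18:s→18,e→30,4→31,f→6,x→18 19:s→31,e→19,4→6,f→6,x→19 20:s→20,e→20,4→32,f→6,x→33 21:s→21,e→21,4→33,f→6,x→34 22:s→23,e→32,4→22,f→6,x→22 23:s→23,e→35,4→23,f→6,x→23 24:s→24,e→34,4→24,f→6,x→24 25:s→25,e→36,4→29,f→25,x→25 26:s→37,e→26,4→28,f→6,x→26 27:s→27,e→38,4→39,f→6,x→27 28:s→40,e→28,4→6,f→6,x→28 29:s→29,e→41,4→6,f→29,x→29 30:s→30,e→30,4→42,f→6,x→43 31:s→31,e→42,4→6,f→6,x→31 32:s→44,e→32,4→32,f→6,x→45 33:s→33,e→33,4→45,f→6,x→34 34:s→6,e→34,4→34,f→6,x→34 35:s→35,e→34,4→35,f→6,x→46 36:s→36,e→47,4→41,f→6,x→36 37:s→37,e→48,4→40,f→6,x→37 38:s→38,e→38,4→49,f→6,x→50 39:s→40,e→49,4→6,f→6,x→39 40:s→40,e→51,4→6,f→6,x→40 41:s→41,e→52,4→6,f→6,x→41 42:s→42,e→42,4→6,f→6,x→53 43:s→43,e→43,4→53,f→6,x→47 44:s→44,e→35,4→44,f→6,x→54 45:s→54,e→45,4→45,f→6,x→34 46:s→46,e→34,4→46,f→6,x→34 47:s→6,e→47,4→52,f→6,x→47 48:s→48,e→47,4→51,f→6,x→55 49:s→56,e→49,4→6,f→6,x→57 50:s→50,e→50,4→57,f→6,x→47 51:s→51,e→52,4→6,f→6,x→58 52:s→6,e→52,4→6,f→6,x→52 53:s→53,e→53,4→6,f→6,x→52 54:s→54,e→46,4→54,f→6,x→34 55:s→55,e→47,4→58,f→6,x→47 56:s→56,e→51,4→6,f→6,x→59 57:s→59,e→57,4→6,f→6,x→52 58:s→58,e→52,4→6,f→6,x→52 59:s→59,e→58,4→6,f→6,x→52 (ε-aug+det+¬).
'ef': run [70, 59, 1] end={s21} — reject; 2/2 del acc.
'f44': run [70, 43, 22, 2] end={s21,s64} ∉↓L; 3/3 del acc.
'esexxs': run [70, 59, 51, 33, 19, 4, 1] end={s21} rej; 6/6 single-dels accept.
'44sees': run [70, 60, 43, 25, 14, 4, 1] end={s21} rej; 6/6 deletions ∈↓L.
4 words, ⪯-incomp.


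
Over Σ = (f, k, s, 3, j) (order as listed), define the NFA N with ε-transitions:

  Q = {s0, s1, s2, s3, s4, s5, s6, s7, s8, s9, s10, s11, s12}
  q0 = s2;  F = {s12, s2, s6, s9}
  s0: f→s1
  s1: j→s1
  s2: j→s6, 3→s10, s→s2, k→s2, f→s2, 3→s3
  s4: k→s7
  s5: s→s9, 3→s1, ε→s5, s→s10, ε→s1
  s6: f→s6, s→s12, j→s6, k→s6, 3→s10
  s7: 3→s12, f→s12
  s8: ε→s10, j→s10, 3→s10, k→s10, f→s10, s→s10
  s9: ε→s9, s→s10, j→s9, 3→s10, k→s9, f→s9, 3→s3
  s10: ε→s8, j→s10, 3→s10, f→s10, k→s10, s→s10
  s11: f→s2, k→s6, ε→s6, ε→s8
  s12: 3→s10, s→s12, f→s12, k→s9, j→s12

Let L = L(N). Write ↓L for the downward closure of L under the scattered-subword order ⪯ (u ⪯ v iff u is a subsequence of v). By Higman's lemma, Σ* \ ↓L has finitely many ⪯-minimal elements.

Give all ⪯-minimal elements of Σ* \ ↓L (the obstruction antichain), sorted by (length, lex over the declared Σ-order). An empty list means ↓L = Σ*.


min(Σ*\↓L) = [3, jsks].

|Q|=13, |F|=4, |δ|=49 (7 ε).
min D↑ (5 st, q0=0, F={1}): 0:f→0,k→0,s→0,3→1,j→2 1:f→1,k→1,s→1,3→1,j→1 2:f→2,k→2,s→3,3→1,j→2 3:f→3,k→4,s→3,3→1,j→3 4:f→4,k→4,s→1,3→1,j→4.
'3': N↓-sim [7, 3] end={s10,s3,s8} — reject; 1/1 single-dels accept.
'jsks': |S_i|=[7, 6, 5, 4, 2] end={s10,s8} rej; 4/4 del acc.
2 obstructions.


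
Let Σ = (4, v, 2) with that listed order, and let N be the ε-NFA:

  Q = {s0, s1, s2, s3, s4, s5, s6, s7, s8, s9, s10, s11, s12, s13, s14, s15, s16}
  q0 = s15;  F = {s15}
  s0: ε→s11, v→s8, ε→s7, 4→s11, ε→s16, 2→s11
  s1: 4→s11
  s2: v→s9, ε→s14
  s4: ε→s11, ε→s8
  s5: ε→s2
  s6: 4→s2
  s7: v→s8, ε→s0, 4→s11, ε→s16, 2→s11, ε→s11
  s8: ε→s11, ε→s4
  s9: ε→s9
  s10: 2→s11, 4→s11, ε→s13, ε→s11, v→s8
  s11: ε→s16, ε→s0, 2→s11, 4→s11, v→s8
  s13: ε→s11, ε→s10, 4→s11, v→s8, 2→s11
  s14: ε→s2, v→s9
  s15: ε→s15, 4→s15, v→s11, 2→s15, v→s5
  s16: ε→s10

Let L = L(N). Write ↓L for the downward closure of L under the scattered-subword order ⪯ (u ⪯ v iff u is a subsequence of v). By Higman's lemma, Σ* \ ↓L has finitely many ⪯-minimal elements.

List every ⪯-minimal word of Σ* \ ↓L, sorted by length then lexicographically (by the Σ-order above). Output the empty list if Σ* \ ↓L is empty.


min(Σ*\↓L) = [v].

|Q|=17, |F|=1, |δ|=45 (22 ε).
min D↑ (2 st, q0=0, F={1}): 0:4→0,v→1,2→0 1:4→1,v→1,2→1.
'v': run [13, 12] end={s0,s10,s11,s13,s14,s16,s2,s4,s5,s7,s8,s9} — reject; 1/1 single-dels accept.
1 minimals (antichain).


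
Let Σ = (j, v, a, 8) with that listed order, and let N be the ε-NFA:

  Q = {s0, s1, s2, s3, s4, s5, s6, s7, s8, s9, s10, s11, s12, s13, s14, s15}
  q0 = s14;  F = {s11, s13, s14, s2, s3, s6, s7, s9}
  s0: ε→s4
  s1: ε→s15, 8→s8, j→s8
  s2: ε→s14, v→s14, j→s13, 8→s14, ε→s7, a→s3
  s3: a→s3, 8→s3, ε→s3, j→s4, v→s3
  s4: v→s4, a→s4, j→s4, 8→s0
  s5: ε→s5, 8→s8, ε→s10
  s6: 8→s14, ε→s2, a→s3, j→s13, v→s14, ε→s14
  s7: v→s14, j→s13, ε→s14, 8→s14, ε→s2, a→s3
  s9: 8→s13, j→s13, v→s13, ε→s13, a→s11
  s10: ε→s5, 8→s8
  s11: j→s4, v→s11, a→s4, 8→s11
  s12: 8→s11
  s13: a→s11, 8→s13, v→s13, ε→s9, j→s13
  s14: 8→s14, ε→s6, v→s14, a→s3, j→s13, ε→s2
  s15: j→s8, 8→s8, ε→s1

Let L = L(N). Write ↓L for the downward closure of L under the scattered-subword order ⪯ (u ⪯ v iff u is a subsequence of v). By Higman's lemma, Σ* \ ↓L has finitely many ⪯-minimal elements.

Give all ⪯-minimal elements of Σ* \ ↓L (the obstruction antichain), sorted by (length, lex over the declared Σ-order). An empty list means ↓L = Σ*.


min(Σ*\↓L) = [aj, jaa].

|Q|=16, |F|=8, |δ|=60 (17 ε).
min D↑ (5 st, q0=0, F={4}): 0:j→1,v→0,a→2,8→0 1:j→1,v→1,a→3,8→1 2:j→4,v→2,a→2,8→2 3:j→4,v→3,a→4,8→3 4:j→4,v→4,a→4,8→4 [Hopcroft].
'aj': |S_i|=[10, 4, 2] end={s0,s4} rej; 2/2 deletions ∈↓L.
'jaa': N↓-sim [10, 5, 3, 2] end={s0,s4} ∉↓L; 3/3 single-dels accept.
2 words, ⪯-incomp.


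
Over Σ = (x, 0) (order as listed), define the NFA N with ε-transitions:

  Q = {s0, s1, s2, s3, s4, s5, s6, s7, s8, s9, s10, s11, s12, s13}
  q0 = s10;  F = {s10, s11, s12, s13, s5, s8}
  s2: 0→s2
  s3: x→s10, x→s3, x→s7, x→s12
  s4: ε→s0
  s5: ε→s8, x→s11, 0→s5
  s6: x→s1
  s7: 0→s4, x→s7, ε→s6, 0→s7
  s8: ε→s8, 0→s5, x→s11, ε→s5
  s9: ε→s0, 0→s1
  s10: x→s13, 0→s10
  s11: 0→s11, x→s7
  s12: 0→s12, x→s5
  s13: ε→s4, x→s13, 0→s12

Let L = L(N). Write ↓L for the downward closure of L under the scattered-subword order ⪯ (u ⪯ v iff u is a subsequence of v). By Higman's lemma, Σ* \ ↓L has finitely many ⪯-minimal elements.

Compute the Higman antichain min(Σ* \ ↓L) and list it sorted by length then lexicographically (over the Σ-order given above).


|Q|=14, |F|=6, |δ|=29 (7 ε).
min D↑ (6 st, q0=0, F={5}): 0:x→1,0→0 1:x→1,0→2 2:x→3,0→2 3:x→4,0→3 4:x→5,0→4 5:x→5,0→5.
'x0xxx': N↓-sim [11, 10, 9, 8, 6, 5] end={s0,s1,s4,s6,s7} rej; 5/5 single-dels accept.
1 obstructions.

min(Σ*\↓L) = [x0xxx].


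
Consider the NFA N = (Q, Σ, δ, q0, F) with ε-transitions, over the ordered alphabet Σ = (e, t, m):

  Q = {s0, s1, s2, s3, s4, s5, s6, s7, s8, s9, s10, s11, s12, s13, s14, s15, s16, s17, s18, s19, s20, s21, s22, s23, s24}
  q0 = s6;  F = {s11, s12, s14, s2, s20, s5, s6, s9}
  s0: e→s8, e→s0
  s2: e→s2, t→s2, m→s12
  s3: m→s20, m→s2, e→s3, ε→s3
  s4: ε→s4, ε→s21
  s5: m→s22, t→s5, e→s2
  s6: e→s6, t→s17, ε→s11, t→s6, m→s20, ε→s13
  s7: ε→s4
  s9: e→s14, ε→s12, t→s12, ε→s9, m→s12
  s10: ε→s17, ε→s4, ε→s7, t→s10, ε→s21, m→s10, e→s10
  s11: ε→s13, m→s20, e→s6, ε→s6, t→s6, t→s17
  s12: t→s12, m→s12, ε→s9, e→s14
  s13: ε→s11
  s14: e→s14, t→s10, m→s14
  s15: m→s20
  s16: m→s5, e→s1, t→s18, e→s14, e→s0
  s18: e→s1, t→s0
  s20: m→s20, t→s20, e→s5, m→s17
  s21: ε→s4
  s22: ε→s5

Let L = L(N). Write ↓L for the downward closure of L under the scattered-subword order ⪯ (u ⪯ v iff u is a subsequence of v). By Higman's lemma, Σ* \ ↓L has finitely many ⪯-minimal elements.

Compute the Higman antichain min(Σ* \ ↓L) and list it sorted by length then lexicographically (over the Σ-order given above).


Antichain: [meemet].

|Q|=25, |F|=8, |δ|=61 (18 ε).
min D↑ (7 st, q0=0, F={6}): 0:e→0,t→0,m→1 1:e→2,t→1,m→1 2:e→3,t→2,m→2 3:e→3,t→3,m→4 4:e→5,t→4,m→4 5:e→5,t→6,m→5 6:e→6,t→6,m→6.
'meemet': |S_i|=[15, 12, 11, 9, 8, 6, 5] end={s10,s17,s21,s4,s7} rej; 6/6 del acc.
1 minimals (antichain).


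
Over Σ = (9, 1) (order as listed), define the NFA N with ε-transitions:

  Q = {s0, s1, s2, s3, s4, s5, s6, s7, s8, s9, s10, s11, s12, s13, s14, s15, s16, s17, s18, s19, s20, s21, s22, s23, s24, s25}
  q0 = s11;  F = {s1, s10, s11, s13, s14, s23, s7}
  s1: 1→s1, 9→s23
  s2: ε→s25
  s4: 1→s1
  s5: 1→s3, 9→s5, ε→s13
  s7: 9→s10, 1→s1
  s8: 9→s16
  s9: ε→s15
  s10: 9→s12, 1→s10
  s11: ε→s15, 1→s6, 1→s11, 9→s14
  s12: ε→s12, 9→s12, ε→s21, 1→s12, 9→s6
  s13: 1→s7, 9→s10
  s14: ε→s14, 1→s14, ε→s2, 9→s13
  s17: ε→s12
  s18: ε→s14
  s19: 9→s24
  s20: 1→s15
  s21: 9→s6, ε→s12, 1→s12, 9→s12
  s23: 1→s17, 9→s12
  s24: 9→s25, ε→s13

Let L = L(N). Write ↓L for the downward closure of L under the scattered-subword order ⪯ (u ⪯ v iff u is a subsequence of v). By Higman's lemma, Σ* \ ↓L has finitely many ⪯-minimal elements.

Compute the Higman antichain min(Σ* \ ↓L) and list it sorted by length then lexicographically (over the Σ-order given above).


Antichain: [9999, 991191].

|Q|=26, |F|=7, |δ|=40 (12 ε).
min D↑ (8 st, q0=0, F={5}): 0:9→1,1→0 1:9→2,1→1 2:9→3,1→4 3:9→5,1→3 4:9→3,1→6 5:9→5,1→5 6:9→7,1→6 7:9→5,1→5.
'9999': run [14, 12, 9, 6, 3] end={s12,s21,s6} rej; 4/4 single-dels accept.
'991191': N↓-sim [14, 12, 9, 8, 7, 5, 4] end={s12,s17,s21,s6} rej; 6/6 deletions ∈↓L.
2 minimals (antichain).


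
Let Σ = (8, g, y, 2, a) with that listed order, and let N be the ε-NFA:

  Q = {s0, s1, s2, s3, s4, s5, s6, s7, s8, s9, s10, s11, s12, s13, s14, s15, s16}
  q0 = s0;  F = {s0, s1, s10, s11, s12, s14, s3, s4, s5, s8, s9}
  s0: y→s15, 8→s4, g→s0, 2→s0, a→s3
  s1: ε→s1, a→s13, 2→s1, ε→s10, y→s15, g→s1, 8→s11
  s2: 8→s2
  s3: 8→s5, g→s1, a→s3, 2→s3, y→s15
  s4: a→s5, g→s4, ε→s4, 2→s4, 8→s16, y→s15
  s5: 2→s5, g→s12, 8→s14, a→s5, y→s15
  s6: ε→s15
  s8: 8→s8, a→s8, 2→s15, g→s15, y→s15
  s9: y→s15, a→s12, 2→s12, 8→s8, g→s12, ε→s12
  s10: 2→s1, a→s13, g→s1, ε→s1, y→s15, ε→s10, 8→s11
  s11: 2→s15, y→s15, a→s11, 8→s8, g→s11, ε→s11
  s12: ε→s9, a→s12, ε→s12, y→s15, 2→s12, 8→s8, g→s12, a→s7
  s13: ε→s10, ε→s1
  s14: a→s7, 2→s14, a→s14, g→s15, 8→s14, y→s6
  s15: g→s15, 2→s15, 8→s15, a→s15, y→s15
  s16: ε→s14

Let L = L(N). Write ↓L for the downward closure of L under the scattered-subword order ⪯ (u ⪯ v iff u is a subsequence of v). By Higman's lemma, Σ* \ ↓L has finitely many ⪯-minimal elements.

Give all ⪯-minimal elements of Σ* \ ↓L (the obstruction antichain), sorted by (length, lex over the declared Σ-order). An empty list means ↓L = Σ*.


Antichain: [y, 88g, ag82].

|Q|=17, |F|=11, |δ|=76 (13 ε).
min D↑ (10 st, q0=0, F={2}): 0:8→1,g→0,y→2,2→0,a→3 1:8→4,g→1,y→2,2→1,a→5 2:8→2,g→2,y→2,2→2,a→2 3:8→5,g→6,y→2,2→3,a→3 4:8→4,g→2,y→2,2→4,a→4 5:8→4,g→7,y→2,2→5,a→5 6:8→8,g→6,y→2,2→6,a→6 7:8→9,g→7,y→2,2→7,a→7 8:8→9,g→8,y→2,2→2,a→8 9:8→9,g→2,y→2,2→2,a→9 [Hopcroft].
'y': N↓-sim [16, 2] end={s15,s6} rej; 1/1 del acc.
'88g': N↓-sim [16, 11, 6, 1] end={s15} rej; 3/3 del acc.
'ag82': run [16, 13, 9, 3, 1] end={s15} rej; 4/4 single-dels accept.
3 words, ⪯-incomp.


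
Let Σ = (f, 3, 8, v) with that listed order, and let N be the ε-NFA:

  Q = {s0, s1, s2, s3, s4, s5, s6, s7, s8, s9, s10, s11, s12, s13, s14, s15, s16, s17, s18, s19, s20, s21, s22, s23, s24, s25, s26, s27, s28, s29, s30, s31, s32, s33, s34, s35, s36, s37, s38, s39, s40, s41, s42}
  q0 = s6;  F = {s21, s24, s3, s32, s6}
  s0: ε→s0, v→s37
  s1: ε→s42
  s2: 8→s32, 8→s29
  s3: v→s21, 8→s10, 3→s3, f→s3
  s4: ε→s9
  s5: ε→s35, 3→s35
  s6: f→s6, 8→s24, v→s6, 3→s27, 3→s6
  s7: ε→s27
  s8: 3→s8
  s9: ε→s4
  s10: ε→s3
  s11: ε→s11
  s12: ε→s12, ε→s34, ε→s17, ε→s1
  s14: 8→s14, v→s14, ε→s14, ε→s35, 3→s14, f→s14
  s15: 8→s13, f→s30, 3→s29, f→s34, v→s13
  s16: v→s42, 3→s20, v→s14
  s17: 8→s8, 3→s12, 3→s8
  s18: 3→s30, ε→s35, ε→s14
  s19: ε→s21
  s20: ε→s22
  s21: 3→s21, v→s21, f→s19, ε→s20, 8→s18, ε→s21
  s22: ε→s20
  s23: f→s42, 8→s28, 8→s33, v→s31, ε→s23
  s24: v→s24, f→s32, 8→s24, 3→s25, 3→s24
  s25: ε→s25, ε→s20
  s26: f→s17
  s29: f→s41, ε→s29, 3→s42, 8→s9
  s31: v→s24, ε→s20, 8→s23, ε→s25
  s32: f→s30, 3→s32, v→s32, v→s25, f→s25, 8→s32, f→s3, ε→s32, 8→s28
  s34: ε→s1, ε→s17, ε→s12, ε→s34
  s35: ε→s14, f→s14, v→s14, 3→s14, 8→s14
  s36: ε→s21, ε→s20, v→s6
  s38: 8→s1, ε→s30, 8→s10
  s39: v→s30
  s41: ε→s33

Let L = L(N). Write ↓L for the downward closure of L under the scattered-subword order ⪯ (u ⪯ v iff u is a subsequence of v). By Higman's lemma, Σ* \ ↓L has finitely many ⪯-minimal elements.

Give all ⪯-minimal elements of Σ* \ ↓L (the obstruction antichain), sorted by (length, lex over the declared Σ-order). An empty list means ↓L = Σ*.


|Q|=43, |F|=5, |δ|=102 (37 ε).
min D↑ (6 st, q0=0, F={5}): 0:f→0,3→0,8→1,v→0 1:f→2,3→1,8→1,v→1 2:f→3,3→2,8→2,v→2 3:f→3,3→3,8→3,v→4 4:f→4,3→4,8→5,v→4 5:f→5,3→5,8→5,v→5 [Hopcroft].
'8ffv8': |S_i|=[16, 14, 13, 11, 8, 4] end={s14,s18,s30,s35} rej; 5/5 del acc.
1 minimals (antichain).

Antichain: [8ffv8].


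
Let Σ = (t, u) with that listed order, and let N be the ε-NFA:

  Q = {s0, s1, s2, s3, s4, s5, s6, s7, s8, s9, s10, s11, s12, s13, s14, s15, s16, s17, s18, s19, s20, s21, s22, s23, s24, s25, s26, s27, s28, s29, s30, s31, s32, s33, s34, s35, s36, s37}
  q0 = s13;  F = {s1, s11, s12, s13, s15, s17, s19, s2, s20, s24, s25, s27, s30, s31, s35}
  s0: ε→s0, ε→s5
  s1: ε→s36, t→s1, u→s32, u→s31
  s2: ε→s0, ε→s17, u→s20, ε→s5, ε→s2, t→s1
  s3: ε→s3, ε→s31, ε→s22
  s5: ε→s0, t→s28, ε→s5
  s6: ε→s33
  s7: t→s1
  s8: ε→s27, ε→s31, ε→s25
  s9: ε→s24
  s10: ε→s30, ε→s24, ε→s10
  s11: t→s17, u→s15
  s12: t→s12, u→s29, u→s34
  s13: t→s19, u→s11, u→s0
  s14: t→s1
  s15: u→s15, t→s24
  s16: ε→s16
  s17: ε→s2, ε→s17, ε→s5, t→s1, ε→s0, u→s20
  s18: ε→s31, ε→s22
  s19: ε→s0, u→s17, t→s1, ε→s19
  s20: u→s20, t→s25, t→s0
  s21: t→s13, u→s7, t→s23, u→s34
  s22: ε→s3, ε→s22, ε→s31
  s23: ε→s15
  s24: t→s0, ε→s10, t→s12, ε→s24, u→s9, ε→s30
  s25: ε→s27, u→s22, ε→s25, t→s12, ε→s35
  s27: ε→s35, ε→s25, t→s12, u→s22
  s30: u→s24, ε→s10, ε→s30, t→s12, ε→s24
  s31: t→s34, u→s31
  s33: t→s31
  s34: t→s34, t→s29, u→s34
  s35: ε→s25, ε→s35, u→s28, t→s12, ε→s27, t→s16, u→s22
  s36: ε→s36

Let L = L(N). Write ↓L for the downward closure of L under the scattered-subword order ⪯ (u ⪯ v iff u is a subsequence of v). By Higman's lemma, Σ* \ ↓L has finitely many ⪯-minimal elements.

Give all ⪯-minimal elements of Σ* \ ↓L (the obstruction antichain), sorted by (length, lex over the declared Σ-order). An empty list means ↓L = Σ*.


A = [ttut, uuttu].

|Q|=38, |F|=15, |δ|=96 (48 ε).
min D↑ (12 st, q0=0, F={9}): 0:t→1,u→2 1:t→3,u→4 2:t→4,u→5 3:t→3,u→6 4:t→3,u→7 5:t→8,u→5 6:t→9,u→6 7:t→10,u→7 8:t→11,u→8 9:t→9,u→9 10:t→11,u→6 11:t→11,u→9.
'ttut': run [27, 24, 16, 7, 2] end={s29,s34} — reject; 4/4 del acc.
'uuttu': run [27, 25, 20, 17, 7, 2] end={s29,s34} — reject; 5/5 deletions ∈↓L.
2 minimals (antichain).


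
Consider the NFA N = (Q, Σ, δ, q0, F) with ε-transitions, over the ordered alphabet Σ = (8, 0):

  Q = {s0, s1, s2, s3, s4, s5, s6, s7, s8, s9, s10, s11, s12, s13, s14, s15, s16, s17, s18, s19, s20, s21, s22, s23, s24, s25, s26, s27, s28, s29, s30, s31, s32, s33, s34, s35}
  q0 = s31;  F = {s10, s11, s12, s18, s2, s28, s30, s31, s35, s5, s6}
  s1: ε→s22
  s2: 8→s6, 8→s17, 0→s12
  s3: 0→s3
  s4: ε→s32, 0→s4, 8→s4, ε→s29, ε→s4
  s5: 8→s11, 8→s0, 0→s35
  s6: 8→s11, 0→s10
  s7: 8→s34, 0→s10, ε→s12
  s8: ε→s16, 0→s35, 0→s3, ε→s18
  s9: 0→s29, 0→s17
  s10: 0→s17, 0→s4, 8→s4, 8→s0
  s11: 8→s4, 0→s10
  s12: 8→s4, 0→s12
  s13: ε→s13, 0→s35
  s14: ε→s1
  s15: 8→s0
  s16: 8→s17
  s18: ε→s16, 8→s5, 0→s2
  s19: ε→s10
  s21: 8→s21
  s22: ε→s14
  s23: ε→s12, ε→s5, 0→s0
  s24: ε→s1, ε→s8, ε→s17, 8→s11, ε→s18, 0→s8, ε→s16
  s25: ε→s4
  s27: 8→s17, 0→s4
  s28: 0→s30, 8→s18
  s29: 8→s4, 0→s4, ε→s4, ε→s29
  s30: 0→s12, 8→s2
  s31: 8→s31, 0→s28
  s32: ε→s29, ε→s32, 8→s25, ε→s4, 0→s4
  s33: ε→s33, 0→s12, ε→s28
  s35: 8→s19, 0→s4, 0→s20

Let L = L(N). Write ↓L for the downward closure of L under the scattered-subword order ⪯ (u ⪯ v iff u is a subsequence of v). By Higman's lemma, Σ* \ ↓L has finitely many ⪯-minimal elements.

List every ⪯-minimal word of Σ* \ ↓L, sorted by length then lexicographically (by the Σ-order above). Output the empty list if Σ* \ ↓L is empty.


|Q|=36, |F|=11, |δ|=77 (27 ε).
min D↑ (12 st, q0=0, F={10}): 0:8→0,0→1 1:8→2,0→3 2:8→4,0→5 3:8→5,0→6 4:8→7,0→8 5:8→9,0→6 6:8→10,0→6 7:8→10,0→11 8:8→11,0→10 9:8→7,0→11 10:8→10,0→10 11:8→10,0→10 [Hopcroft].
'0008': run [20, 19, 15, 9, 5] end={s0,s25,s29,s32,s4} ∉↓L; 4/4 single-dels accept.
'08888': run [20, 19, 17, 13, 9, 5] end={s0,s25,s29,s32,s4} rej; 5/5 deletions ∈↓L.
'08800': run [20, 19, 17, 13, 10, 6] end={s17,s20,s25,s29,s32,s4} — reject; 5/5 del acc.
3 obstructions.

Antichain: [0008, 08888, 08800].
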